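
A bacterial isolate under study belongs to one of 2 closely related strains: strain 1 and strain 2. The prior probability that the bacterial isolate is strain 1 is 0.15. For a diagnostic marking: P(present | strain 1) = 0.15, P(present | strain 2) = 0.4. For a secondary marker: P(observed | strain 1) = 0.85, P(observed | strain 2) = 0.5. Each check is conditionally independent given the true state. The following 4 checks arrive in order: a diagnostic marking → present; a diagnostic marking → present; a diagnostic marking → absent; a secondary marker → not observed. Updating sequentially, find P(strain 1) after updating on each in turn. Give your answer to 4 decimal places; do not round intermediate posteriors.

After a diagnostic marking='present': P(strain 1) = 0.15·0.1500 / (0.15·0.1500 + 0.4·0.8500) ≈ 0.0621
After a diagnostic marking='present': P(strain 1) = 0.15·0.0621 / (0.15·0.0621 + 0.4·0.9379) ≈ 0.0242
After a diagnostic marking='absent': P(strain 1) = 0.85·0.0242 / (0.85·0.0242 + 0.6·0.9758) ≈ 0.0340
After a secondary marker='not observed': P(strain 1) = 0.15·0.0340 / (0.15·0.0340 + 0.5·0.9660) ≈ 0.0104

0.0104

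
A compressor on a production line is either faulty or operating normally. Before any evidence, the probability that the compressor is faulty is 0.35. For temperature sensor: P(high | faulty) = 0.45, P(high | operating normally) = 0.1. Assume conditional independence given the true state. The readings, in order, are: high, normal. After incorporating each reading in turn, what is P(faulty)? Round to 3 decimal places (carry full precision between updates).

After 'high': P(faulty) = 0.45·0.3500 / (0.45·0.3500 + 0.1·0.6500) ≈ 0.7079
After 'normal': P(faulty) = 0.55·0.7079 / (0.55·0.7079 + 0.9·0.2921) ≈ 0.5969

0.597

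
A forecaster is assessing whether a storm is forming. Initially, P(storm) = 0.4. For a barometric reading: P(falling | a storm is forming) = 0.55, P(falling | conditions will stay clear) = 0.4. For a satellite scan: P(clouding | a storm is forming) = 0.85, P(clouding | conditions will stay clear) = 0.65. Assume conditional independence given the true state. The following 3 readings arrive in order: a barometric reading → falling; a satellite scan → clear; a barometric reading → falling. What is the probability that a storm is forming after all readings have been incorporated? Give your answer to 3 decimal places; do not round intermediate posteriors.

After a barometric reading='falling': P(storm) = 0.55·0.4000 / (0.55·0.4000 + 0.4·0.6000) ≈ 0.4783
After a satellite scan='clear': P(storm) = 0.15·0.4783 / (0.15·0.4783 + 0.35·0.5217) ≈ 0.2821
After a barometric reading='falling': P(storm) = 0.55·0.2821 / (0.55·0.2821 + 0.4·0.7179) ≈ 0.3507

0.351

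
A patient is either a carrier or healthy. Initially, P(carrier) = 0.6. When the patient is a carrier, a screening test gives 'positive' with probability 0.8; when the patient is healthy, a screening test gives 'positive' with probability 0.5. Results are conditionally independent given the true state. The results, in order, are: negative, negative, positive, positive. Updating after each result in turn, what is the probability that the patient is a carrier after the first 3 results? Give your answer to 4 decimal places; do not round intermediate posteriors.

After 'negative': P(carrier) = 0.2·0.6000 / (0.2·0.6000 + 0.5·0.4000) ≈ 0.3750
After 'negative': P(carrier) = 0.2·0.3750 / (0.2·0.3750 + 0.5·0.6250) ≈ 0.1935
After 'positive': P(carrier) = 0.8·0.1935 / (0.8·0.1935 + 0.5·0.8065) ≈ 0.2775

0.2775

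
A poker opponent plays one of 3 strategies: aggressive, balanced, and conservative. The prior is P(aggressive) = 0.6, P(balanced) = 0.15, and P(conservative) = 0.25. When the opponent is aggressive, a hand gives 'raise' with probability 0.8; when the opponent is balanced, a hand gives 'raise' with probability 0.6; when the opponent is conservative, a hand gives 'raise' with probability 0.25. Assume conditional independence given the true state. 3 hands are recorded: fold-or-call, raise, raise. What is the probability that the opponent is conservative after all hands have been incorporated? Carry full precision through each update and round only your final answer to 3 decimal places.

0.106

After 'fold-or-call': normaliser = 0.2·0.6000 + 0.4·0.1500 + 0.75·0.2500; P(aggressive) ≈ 0.3265, P(balanced) ≈ 0.1633, P(conservative) ≈ 0.5102
After 'raise': normaliser = 0.8·0.3265 + 0.6·0.1633 + 0.25·0.5102; P(aggressive) ≈ 0.5367, P(balanced) ≈ 0.2013, P(conservative) ≈ 0.2621
After 'raise': normaliser = 0.8·0.5367 + 0.6·0.2013 + 0.25·0.2621; P(aggressive) ≈ 0.6974, P(balanced) ≈ 0.1962, P(conservative) ≈ 0.1064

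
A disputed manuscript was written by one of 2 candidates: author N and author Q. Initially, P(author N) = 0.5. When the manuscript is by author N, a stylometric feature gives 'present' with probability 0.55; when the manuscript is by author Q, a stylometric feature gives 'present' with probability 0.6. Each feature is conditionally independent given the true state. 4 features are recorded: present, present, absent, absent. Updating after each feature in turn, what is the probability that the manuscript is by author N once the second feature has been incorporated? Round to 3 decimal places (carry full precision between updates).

After 'present': P(author N) = 0.55·0.5000 / (0.55·0.5000 + 0.6·0.5000) ≈ 0.4783
After 'present': P(author N) = 0.55·0.4783 / (0.55·0.4783 + 0.6·0.5217) ≈ 0.4566

0.457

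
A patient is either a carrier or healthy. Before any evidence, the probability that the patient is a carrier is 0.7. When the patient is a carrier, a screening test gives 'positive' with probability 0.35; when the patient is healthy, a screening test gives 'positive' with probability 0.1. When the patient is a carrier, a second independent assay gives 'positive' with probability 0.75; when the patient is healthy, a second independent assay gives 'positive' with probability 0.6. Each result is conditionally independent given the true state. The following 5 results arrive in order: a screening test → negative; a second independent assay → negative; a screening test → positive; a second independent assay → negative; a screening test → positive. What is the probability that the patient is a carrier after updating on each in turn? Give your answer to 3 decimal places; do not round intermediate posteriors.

After a screening test='negative': P(carrier) = 0.65·0.7000 / (0.65·0.7000 + 0.9·0.3000) ≈ 0.6276
After a second independent assay='negative': P(carrier) = 0.25·0.6276 / (0.25·0.6276 + 0.4·0.3724) ≈ 0.5130
After a screening test='positive': P(carrier) = 0.35·0.5130 / (0.35·0.5130 + 0.1·0.4870) ≈ 0.7866
After a second independent assay='negative': P(carrier) = 0.25·0.7866 / (0.25·0.7866 + 0.4·0.2134) ≈ 0.6973
After a screening test='positive': P(carrier) = 0.35·0.6973 / (0.35·0.6973 + 0.1·0.3027) ≈ 0.8897

0.890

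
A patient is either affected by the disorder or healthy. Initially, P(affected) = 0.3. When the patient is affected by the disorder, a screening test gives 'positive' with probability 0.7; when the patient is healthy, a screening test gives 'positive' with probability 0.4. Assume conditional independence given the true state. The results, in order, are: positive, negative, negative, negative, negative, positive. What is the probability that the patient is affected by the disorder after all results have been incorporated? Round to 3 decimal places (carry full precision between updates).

0.076

After 'positive': P(affected) = 0.7·0.3000 / (0.7·0.3000 + 0.4·0.7000) ≈ 0.4286
After 'negative': P(affected) = 0.3·0.4286 / (0.3·0.4286 + 0.6·0.5714) ≈ 0.2727
After 'negative': P(affected) = 0.3·0.2727 / (0.3·0.2727 + 0.6·0.7273) ≈ 0.1579
After 'negative': P(affected) = 0.3·0.1579 / (0.3·0.1579 + 0.6·0.8421) ≈ 0.0857
After 'negative': P(affected) = 0.3·0.0857 / (0.3·0.0857 + 0.6·0.9143) ≈ 0.0448
After 'positive': P(affected) = 0.7·0.0448 / (0.7·0.0448 + 0.4·0.9552) ≈ 0.0758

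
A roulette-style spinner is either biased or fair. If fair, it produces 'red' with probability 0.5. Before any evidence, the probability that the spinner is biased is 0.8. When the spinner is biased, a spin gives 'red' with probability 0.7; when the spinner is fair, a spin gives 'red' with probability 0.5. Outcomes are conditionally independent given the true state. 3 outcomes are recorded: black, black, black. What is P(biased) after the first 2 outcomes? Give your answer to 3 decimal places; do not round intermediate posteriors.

Each posterior becomes the prior for the next update.
After 'black': P(biased) = 0.3·0.8000 / (0.3·0.8000 + 0.5·0.2000) ≈ 0.7059
After 'black': P(biased) = 0.3·0.7059 / (0.3·0.7059 + 0.5·0.2941) ≈ 0.5902

0.590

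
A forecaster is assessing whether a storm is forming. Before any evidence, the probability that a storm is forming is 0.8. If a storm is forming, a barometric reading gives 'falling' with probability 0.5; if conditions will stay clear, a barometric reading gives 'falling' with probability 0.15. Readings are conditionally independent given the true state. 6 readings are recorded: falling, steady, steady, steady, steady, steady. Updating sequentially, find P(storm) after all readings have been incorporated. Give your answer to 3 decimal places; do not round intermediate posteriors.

After 'falling': P(storm) = 0.5·0.8000 / (0.5·0.8000 + 0.15·0.2000) ≈ 0.9302
After 'steady': P(storm) = 0.5·0.9302 / (0.5·0.9302 + 0.85·0.0698) ≈ 0.8869
After 'steady': P(storm) = 0.5·0.8869 / (0.5·0.8869 + 0.85·0.1131) ≈ 0.8219
After 'steady': P(storm) = 0.5·0.8219 / (0.5·0.8219 + 0.85·0.1781) ≈ 0.7307
After 'steady': P(storm) = 0.5·0.7307 / (0.5·0.7307 + 0.85·0.2693) ≈ 0.6149
After 'steady': P(storm) = 0.5·0.6149 / (0.5·0.6149 + 0.85·0.3851) ≈ 0.4843

0.484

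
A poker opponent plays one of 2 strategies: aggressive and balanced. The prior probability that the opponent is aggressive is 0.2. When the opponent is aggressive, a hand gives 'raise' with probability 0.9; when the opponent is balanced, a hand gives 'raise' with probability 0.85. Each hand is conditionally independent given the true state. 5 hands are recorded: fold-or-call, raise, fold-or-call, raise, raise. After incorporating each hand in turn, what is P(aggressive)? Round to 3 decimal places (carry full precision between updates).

Apply Bayes' rule sequentially, carrying P(aggressive) forward.
After 'fold-or-call': P(aggressive) = 0.1·0.2000 / (0.1·0.2000 + 0.15·0.8000) ≈ 0.1429
After 'raise': P(aggressive) = 0.9·0.1429 / (0.9·0.1429 + 0.85·0.8571) ≈ 0.1500
After 'fold-or-call': P(aggressive) = 0.1·0.1500 / (0.1·0.1500 + 0.15·0.8500) ≈ 0.1053
After 'raise': P(aggressive) = 0.9·0.1053 / (0.9·0.1053 + 0.85·0.8947) ≈ 0.1108
After 'raise': P(aggressive) = 0.9·0.1108 / (0.9·0.1108 + 0.85·0.8892) ≈ 0.1165

0.117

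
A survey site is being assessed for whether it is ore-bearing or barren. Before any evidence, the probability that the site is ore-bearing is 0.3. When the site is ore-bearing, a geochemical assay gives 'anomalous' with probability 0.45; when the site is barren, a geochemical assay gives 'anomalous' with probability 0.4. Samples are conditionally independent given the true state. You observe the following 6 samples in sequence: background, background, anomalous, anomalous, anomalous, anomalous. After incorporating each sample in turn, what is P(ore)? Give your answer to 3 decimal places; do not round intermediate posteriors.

0.366

After 'background': P(ore) = 0.55·0.3000 / (0.55·0.3000 + 0.6·0.7000) ≈ 0.2821
After 'background': P(ore) = 0.55·0.2821 / (0.55·0.2821 + 0.6·0.7179) ≈ 0.2648
After 'anomalous': P(ore) = 0.45·0.2648 / (0.45·0.2648 + 0.4·0.7352) ≈ 0.2883
After 'anomalous': P(ore) = 0.45·0.2883 / (0.45·0.2883 + 0.4·0.7117) ≈ 0.3131
After 'anomalous': P(ore) = 0.45·0.3131 / (0.45·0.3131 + 0.4·0.6869) ≈ 0.3390
After 'anomalous': P(ore) = 0.45·0.3390 / (0.45·0.3390 + 0.4·0.6610) ≈ 0.3658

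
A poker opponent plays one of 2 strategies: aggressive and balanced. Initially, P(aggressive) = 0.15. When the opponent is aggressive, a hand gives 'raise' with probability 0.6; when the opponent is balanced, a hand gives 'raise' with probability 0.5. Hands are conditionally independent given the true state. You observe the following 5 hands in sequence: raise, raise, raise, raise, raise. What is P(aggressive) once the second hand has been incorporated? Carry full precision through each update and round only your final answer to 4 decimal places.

Each posterior becomes the prior for the next update.
After 'raise': P(aggressive) = 0.6·0.1500 / (0.6·0.1500 + 0.5·0.8500) ≈ 0.1748
After 'raise': P(aggressive) = 0.6·0.1748 / (0.6·0.1748 + 0.5·0.8252) ≈ 0.2026

0.2026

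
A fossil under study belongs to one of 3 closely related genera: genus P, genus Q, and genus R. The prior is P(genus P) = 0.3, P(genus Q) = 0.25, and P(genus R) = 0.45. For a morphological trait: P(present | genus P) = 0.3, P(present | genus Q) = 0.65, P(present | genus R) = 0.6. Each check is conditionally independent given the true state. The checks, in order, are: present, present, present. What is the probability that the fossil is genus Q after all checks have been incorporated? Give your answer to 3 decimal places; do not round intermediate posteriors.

After 'present': normaliser = 0.3·0.3000 + 0.65·0.2500 + 0.6·0.4500; P(genus P) ≈ 0.1722, P(genus Q) ≈ 0.3110, P(genus R) ≈ 0.5167
After 'present': normaliser = 0.3·0.1722 + 0.65·0.3110 + 0.6·0.5167; P(genus P) ≈ 0.0916, P(genus Q) ≈ 0.3585, P(genus R) ≈ 0.5499
After 'present': normaliser = 0.3·0.0916 + 0.65·0.3585 + 0.6·0.5499; P(genus P) ≈ 0.0466, P(genus Q) ≈ 0.3947, P(genus R) ≈ 0.5588

0.395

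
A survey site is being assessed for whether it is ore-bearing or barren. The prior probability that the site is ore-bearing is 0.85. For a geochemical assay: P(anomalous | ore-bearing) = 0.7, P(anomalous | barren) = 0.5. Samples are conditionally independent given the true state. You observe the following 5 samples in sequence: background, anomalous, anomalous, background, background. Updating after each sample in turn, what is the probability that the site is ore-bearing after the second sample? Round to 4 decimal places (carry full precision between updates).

Each posterior becomes the prior for the next update.
After 'background': P(ore) = 0.3·0.8500 / (0.3·0.8500 + 0.5·0.1500) ≈ 0.7727
After 'anomalous': P(ore) = 0.7·0.7727 / (0.7·0.7727 + 0.5·0.2273) ≈ 0.8264

0.8264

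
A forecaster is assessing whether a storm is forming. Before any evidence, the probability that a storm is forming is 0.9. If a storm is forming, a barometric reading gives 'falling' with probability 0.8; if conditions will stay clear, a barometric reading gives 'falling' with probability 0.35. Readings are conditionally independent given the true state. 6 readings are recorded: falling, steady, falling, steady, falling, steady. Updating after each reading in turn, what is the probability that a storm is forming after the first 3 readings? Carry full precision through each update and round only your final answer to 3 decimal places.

After 'falling': P(storm) = 0.8·0.9000 / (0.8·0.9000 + 0.35·0.1000) ≈ 0.9536
After 'steady': P(storm) = 0.2·0.9536 / (0.2·0.9536 + 0.65·0.0464) ≈ 0.8636
After 'falling': P(storm) = 0.8·0.8636 / (0.8·0.8636 + 0.35·0.1364) ≈ 0.9353

0.935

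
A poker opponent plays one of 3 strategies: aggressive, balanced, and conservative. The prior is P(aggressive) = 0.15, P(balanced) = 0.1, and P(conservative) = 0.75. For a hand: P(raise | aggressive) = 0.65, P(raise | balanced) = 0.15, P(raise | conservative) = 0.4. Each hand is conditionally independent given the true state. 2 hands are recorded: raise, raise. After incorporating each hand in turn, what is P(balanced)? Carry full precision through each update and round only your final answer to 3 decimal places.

After 'raise': normaliser = 0.65·0.1500 + 0.15·0.1000 + 0.4·0.7500; P(aggressive) ≈ 0.2364, P(balanced) ≈ 0.0364, P(conservative) ≈ 0.7273
After 'raise': normaliser = 0.65·0.2364 + 0.15·0.0364 + 0.4·0.7273; P(aggressive) ≈ 0.3414, P(balanced) ≈ 0.0121, P(conservative) ≈ 0.6465

0.012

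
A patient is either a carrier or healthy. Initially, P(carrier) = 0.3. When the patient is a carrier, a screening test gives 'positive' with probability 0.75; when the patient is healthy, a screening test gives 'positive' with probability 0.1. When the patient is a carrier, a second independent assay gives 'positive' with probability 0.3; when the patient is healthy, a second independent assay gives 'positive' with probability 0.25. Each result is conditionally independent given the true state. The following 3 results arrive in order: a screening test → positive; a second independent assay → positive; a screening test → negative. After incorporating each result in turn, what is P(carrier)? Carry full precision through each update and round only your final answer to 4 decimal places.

0.5172

After a screening test='positive': P(carrier) = 0.75·0.3000 / (0.75·0.3000 + 0.1·0.7000) ≈ 0.7627
After a second independent assay='positive': P(carrier) = 0.3·0.7627 / (0.3·0.7627 + 0.25·0.2373) ≈ 0.7941
After a screening test='negative': P(carrier) = 0.25·0.7941 / (0.25·0.7941 + 0.9·0.2059) ≈ 0.5172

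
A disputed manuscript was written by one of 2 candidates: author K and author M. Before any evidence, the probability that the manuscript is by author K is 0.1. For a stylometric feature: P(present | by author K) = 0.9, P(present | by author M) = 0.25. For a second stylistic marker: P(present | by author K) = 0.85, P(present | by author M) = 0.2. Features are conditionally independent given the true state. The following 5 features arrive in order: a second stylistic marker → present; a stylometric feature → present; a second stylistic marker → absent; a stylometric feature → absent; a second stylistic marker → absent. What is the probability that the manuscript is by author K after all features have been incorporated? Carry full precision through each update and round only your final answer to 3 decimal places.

0.008

After a second stylistic marker='present': P(author K) = 0.85·0.1000 / (0.85·0.1000 + 0.2·0.9000) ≈ 0.3208
After a stylometric feature='present': P(author K) = 0.9·0.3208 / (0.9·0.3208 + 0.25·0.6792) ≈ 0.6296
After a second stylistic marker='absent': P(author K) = 0.15·0.6296 / (0.15·0.6296 + 0.8·0.3704) ≈ 0.2417
After a stylometric feature='absent': P(author K) = 0.1·0.2417 / (0.1·0.2417 + 0.75·0.7583) ≈ 0.0408
After a second stylistic marker='absent': P(author K) = 0.15·0.0408 / (0.15·0.0408 + 0.8·0.9592) ≈ 0.0079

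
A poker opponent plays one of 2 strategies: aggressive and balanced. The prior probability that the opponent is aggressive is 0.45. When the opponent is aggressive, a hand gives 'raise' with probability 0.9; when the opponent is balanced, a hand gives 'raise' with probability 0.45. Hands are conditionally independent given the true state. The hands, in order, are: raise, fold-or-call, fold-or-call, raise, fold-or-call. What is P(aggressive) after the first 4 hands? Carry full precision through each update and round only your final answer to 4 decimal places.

Apply Bayes' rule sequentially, carrying P(aggressive) forward.
After 'raise': P(aggressive) = 0.9·0.4500 / (0.9·0.4500 + 0.45·0.5500) ≈ 0.6207
After 'fold-or-call': P(aggressive) = 0.1·0.6207 / (0.1·0.6207 + 0.55·0.3793) ≈ 0.2293
After 'fold-or-call': P(aggressive) = 0.1·0.2293 / (0.1·0.2293 + 0.55·0.7707) ≈ 0.0513
After 'raise': P(aggressive) = 0.9·0.0513 / (0.9·0.0513 + 0.45·0.9487) ≈ 0.0976

0.0976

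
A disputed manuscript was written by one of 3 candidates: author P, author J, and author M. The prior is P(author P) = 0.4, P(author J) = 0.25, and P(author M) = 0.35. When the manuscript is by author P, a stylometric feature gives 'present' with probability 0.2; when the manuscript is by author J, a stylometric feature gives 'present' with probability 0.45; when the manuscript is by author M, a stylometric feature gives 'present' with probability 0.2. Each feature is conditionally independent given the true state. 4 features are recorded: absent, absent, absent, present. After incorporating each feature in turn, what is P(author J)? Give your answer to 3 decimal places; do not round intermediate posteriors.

After 'absent': normaliser = 0.8·0.4000 + 0.55·0.2500 + 0.8·0.3500; P(author P) ≈ 0.4339, P(author J) ≈ 0.1864, P(author M) ≈ 0.3797
After 'absent': normaliser = 0.8·0.4339 + 0.55·0.1864 + 0.8·0.3797; P(author P) ≈ 0.4607, P(author J) ≈ 0.1361, P(author M) ≈ 0.4031
After 'absent': normaliser = 0.8·0.4607 + 0.55·0.1361 + 0.8·0.4031; P(author P) ≈ 0.4812, P(author J) ≈ 0.0977, P(author M) ≈ 0.4211
After 'present': normaliser = 0.2·0.4812 + 0.45·0.0977 + 0.2·0.4211; P(author P) ≈ 0.4288, P(author J) ≈ 0.1960, P(author M) ≈ 0.3752

0.196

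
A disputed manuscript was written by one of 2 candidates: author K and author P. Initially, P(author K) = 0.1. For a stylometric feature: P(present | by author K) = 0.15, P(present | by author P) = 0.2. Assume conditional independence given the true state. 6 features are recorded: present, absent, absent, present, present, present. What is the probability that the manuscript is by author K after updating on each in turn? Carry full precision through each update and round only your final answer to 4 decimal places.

0.0382

Apply Bayes' rule sequentially, carrying P(author K) forward.
After 'present': P(author K) = 0.15·0.1000 / (0.15·0.1000 + 0.2·0.9000) ≈ 0.0769
After 'absent': P(author K) = 0.85·0.0769 / (0.85·0.0769 + 0.8·0.9231) ≈ 0.0813
After 'absent': P(author K) = 0.85·0.0813 / (0.85·0.0813 + 0.8·0.9187) ≈ 0.0860
After 'present': P(author K) = 0.15·0.0860 / (0.15·0.0860 + 0.2·0.9140) ≈ 0.0659
After 'present': P(author K) = 0.15·0.0659 / (0.15·0.0659 + 0.2·0.9341) ≈ 0.0503
After 'present': P(author K) = 0.15·0.0503 / (0.15·0.0503 + 0.2·0.9497) ≈ 0.0382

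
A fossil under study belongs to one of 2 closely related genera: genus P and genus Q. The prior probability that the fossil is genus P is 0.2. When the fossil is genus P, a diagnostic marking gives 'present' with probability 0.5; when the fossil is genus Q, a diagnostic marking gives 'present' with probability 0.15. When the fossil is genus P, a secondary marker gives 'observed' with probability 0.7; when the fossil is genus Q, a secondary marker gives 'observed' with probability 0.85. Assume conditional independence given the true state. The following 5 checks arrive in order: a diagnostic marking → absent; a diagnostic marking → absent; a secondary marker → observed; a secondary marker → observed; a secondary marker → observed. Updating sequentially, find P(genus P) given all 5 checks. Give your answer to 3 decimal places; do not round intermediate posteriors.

Apply Bayes' rule sequentially, carrying P(genus P) forward.
After a diagnostic marking='absent': P(genus P) = 0.5·0.2000 / (0.5·0.2000 + 0.85·0.8000) ≈ 0.1282
After a diagnostic marking='absent': P(genus P) = 0.5·0.1282 / (0.5·0.1282 + 0.85·0.8718) ≈ 0.0796
After a secondary marker='observed': P(genus P) = 0.7·0.0796 / (0.7·0.0796 + 0.85·0.9204) ≈ 0.0665
After a secondary marker='observed': P(genus P) = 0.7·0.0665 / (0.7·0.0665 + 0.85·0.9335) ≈ 0.0554
After a secondary marker='observed': P(genus P) = 0.7·0.0554 / (0.7·0.0554 + 0.85·0.9446) ≈ 0.0461

0.046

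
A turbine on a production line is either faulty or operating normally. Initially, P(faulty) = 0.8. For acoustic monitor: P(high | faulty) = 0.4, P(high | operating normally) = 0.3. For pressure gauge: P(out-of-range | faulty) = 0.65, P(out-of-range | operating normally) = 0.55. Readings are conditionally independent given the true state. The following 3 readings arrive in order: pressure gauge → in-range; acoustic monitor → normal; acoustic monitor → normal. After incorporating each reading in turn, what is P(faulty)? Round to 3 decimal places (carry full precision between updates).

After pressure gauge='in-range': P(faulty) = 0.35·0.8000 / (0.35·0.8000 + 0.45·0.2000) ≈ 0.7568
After acoustic monitor='normal': P(faulty) = 0.6·0.7568 / (0.6·0.7568 + 0.7·0.2432) ≈ 0.7273
After acoustic monitor='normal': P(faulty) = 0.6·0.7273 / (0.6·0.7273 + 0.7·0.2727) ≈ 0.6957

0.696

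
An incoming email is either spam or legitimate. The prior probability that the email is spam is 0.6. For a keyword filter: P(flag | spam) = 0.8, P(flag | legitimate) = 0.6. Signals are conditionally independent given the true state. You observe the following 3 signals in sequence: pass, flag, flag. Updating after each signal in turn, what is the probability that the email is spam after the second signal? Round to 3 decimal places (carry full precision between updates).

0.500

Each posterior becomes the prior for the next update.
After 'pass': P(spam) = 0.2·0.6000 / (0.2·0.6000 + 0.4·0.4000) ≈ 0.4286
After 'flag': P(spam) = 0.8·0.4286 / (0.8·0.4286 + 0.6·0.5714) ≈ 0.5000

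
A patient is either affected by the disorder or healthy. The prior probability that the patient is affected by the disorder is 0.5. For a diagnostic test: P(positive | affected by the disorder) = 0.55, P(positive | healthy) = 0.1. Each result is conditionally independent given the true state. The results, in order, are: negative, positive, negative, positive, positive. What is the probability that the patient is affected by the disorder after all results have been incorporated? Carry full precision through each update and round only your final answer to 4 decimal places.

0.9765

After 'negative': P(affected) = 0.45·0.5000 / (0.45·0.5000 + 0.9·0.5000) ≈ 0.3333
After 'positive': P(affected) = 0.55·0.3333 / (0.55·0.3333 + 0.1·0.6667) ≈ 0.7333
After 'negative': P(affected) = 0.45·0.7333 / (0.45·0.7333 + 0.9·0.2667) ≈ 0.5789
After 'positive': P(affected) = 0.55·0.5789 / (0.55·0.5789 + 0.1·0.4211) ≈ 0.8832
After 'positive': P(affected) = 0.55·0.8832 / (0.55·0.8832 + 0.1·0.1168) ≈ 0.9765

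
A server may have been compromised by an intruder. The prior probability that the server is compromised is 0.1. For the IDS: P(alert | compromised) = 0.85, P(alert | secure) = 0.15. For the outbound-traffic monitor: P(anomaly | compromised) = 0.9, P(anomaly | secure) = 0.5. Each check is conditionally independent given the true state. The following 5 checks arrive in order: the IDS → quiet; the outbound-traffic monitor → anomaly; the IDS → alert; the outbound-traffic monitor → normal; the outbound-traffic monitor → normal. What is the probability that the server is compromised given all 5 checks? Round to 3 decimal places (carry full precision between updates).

After the IDS='quiet': P(compromised) = 0.15·0.1000 / (0.15·0.1000 + 0.85·0.9000) ≈ 0.0192
After the outbound-traffic monitor='anomaly': P(compromised) = 0.9·0.0192 / (0.9·0.0192 + 0.5·0.9808) ≈ 0.0341
After the IDS='alert': P(compromised) = 0.85·0.0341 / (0.85·0.0341 + 0.15·0.9659) ≈ 0.1667
After the outbound-traffic monitor='normal': P(compromised) = 0.1·0.1667 / (0.1·0.1667 + 0.5·0.8333) ≈ 0.0385
After the outbound-traffic monitor='normal': P(compromised) = 0.1·0.0385 / (0.1·0.0385 + 0.5·0.9615) ≈ 0.0079

0.008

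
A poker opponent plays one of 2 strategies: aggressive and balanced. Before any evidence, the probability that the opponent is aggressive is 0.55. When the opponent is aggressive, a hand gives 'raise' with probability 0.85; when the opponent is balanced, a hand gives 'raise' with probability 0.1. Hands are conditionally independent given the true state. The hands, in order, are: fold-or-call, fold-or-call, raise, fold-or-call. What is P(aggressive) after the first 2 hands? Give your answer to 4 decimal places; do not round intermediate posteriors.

After 'fold-or-call': P(aggressive) = 0.15·0.5500 / (0.15·0.5500 + 0.9·0.4500) ≈ 0.1692
After 'fold-or-call': P(aggressive) = 0.15·0.1692 / (0.15·0.1692 + 0.9·0.8308) ≈ 0.0328

0.0328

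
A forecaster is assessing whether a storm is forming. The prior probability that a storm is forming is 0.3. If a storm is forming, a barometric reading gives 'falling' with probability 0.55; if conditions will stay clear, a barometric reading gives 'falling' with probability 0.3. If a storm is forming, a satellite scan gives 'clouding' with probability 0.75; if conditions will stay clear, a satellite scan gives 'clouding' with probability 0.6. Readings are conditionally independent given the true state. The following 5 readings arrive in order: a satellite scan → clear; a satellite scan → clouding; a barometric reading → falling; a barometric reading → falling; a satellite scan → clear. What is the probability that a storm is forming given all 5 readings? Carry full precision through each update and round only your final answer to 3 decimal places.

After a satellite scan='clear': P(storm) = 0.25·0.3000 / (0.25·0.3000 + 0.4·0.7000) ≈ 0.2113
After a satellite scan='clouding': P(storm) = 0.75·0.2113 / (0.75·0.2113 + 0.6·0.7887) ≈ 0.2508
After a barometric reading='falling': P(storm) = 0.55·0.2508 / (0.55·0.2508 + 0.3·0.7492) ≈ 0.3804
After a barometric reading='falling': P(storm) = 0.55·0.3804 / (0.55·0.3804 + 0.3·0.6196) ≈ 0.5295
After a satellite scan='clear': P(storm) = 0.25·0.5295 / (0.25·0.5295 + 0.4·0.4705) ≈ 0.4129

0.413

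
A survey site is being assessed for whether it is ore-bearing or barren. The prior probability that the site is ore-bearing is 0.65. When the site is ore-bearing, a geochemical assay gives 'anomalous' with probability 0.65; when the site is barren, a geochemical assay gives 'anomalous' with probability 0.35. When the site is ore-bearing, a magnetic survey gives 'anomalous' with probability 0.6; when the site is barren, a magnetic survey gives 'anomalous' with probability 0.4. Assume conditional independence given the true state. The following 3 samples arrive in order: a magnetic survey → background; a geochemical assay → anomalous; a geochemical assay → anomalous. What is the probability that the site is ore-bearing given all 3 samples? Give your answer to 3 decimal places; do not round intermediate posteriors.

0.810

Apply Bayes' rule sequentially, carrying P(ore) forward.
After a magnetic survey='background': P(ore) = 0.4·0.6500 / (0.4·0.6500 + 0.6·0.3500) ≈ 0.5532
After a geochemical assay='anomalous': P(ore) = 0.65·0.5532 / (0.65·0.5532 + 0.35·0.4468) ≈ 0.6969
After a geochemical assay='anomalous': P(ore) = 0.65·0.6969 / (0.65·0.6969 + 0.35·0.3031) ≈ 0.8103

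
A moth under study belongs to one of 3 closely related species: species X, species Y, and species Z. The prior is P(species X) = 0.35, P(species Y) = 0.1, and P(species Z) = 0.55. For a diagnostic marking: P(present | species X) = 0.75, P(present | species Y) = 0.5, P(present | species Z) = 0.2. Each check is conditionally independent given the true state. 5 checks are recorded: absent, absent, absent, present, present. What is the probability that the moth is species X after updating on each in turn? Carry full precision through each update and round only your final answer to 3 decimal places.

After 'absent': normaliser = 0.25·0.3500 + 0.5·0.1000 + 0.8·0.5500; P(species X) ≈ 0.1515, P(species Y) ≈ 0.0866, P(species Z) ≈ 0.7619
After 'absent': normaliser = 0.25·0.1515 + 0.5·0.0866 + 0.8·0.7619; P(species X) ≈ 0.0548, P(species Y) ≈ 0.0627, P(species Z) ≈ 0.8825
After 'absent': normaliser = 0.25·0.0548 + 0.5·0.0627 + 0.8·0.8825; P(species X) ≈ 0.0183, P(species Y) ≈ 0.0417, P(species Z) ≈ 0.9400
After 'present': normaliser = 0.75·0.0183 + 0.5·0.0417 + 0.2·0.9400; P(species X) ≈ 0.0615, P(species Y) ≈ 0.0937, P(species Z) ≈ 0.8447
After 'present': normaliser = 0.75·0.0615 + 0.5·0.0937 + 0.2·0.8447; P(species X) ≈ 0.1761, P(species Y) ≈ 0.1789, P(species Z) ≈ 0.6449

0.176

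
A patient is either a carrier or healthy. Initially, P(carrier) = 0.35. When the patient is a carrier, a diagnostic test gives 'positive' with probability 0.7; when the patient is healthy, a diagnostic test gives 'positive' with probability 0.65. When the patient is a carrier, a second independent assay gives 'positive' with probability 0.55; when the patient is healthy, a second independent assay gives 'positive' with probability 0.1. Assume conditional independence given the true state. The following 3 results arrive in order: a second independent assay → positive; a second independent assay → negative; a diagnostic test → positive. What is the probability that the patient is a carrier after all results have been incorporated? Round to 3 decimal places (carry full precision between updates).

After a second independent assay='positive': P(carrier) = 0.55·0.3500 / (0.55·0.3500 + 0.1·0.6500) ≈ 0.7476
After a second independent assay='negative': P(carrier) = 0.45·0.7476 / (0.45·0.7476 + 0.9·0.2524) ≈ 0.5969
After a diagnostic test='positive': P(carrier) = 0.7·0.5969 / (0.7·0.5969 + 0.65·0.4031) ≈ 0.6146

0.615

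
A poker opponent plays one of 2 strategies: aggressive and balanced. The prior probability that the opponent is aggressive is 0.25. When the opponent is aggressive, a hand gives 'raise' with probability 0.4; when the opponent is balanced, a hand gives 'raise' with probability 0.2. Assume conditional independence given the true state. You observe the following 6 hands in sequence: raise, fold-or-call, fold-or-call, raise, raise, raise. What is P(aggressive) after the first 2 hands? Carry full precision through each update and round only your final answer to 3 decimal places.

0.333

After 'raise': P(aggressive) = 0.4·0.2500 / (0.4·0.2500 + 0.2·0.7500) ≈ 0.4000
After 'fold-or-call': P(aggressive) = 0.6·0.4000 / (0.6·0.4000 + 0.8·0.6000) ≈ 0.3333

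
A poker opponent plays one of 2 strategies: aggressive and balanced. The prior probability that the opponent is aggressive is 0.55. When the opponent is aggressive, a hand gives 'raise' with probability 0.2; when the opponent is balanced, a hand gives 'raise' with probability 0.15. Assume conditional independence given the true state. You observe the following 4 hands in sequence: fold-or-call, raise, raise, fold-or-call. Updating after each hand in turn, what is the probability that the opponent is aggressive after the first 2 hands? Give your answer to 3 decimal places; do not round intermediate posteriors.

0.605

After 'fold-or-call': P(aggressive) = 0.8·0.5500 / (0.8·0.5500 + 0.85·0.4500) ≈ 0.5350
After 'raise': P(aggressive) = 0.2·0.5350 / (0.2·0.5350 + 0.15·0.4650) ≈ 0.6053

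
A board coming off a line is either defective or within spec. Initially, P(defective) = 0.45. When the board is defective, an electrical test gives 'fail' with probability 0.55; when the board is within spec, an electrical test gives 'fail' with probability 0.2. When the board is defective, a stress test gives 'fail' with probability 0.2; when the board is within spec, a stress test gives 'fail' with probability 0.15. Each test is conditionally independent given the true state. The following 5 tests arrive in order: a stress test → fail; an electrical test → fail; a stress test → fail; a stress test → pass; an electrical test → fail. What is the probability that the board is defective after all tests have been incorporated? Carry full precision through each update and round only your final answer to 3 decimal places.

0.912

After a stress test='fail': P(defective) = 0.2·0.4500 / (0.2·0.4500 + 0.15·0.5500) ≈ 0.5217
After an electrical test='fail': P(defective) = 0.55·0.5217 / (0.55·0.5217 + 0.2·0.4783) ≈ 0.7500
After a stress test='fail': P(defective) = 0.2·0.7500 / (0.2·0.7500 + 0.15·0.2500) ≈ 0.8000
After a stress test='pass': P(defective) = 0.8·0.8000 / (0.8·0.8000 + 0.85·0.2000) ≈ 0.7901
After an electrical test='fail': P(defective) = 0.55·0.7901 / (0.55·0.7901 + 0.2·0.2099) ≈ 0.9119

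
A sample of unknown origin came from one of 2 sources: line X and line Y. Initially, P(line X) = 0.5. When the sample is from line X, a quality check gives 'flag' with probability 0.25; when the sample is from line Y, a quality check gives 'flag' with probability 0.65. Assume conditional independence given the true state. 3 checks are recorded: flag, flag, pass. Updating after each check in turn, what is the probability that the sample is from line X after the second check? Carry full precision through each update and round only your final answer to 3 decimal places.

After 'flag': P(line X) = 0.25·0.5000 / (0.25·0.5000 + 0.65·0.5000) ≈ 0.2778
After 'flag': P(line X) = 0.25·0.2778 / (0.25·0.2778 + 0.65·0.7222) ≈ 0.1289

0.129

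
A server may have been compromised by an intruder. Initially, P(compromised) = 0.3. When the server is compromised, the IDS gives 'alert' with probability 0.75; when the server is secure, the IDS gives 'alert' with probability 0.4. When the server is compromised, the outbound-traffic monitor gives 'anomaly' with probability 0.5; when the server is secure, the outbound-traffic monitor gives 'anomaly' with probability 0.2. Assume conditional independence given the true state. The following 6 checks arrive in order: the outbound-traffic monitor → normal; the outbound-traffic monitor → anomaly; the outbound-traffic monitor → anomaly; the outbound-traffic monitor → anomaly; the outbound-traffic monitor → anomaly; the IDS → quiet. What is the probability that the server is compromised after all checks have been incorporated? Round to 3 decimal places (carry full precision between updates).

After the outbound-traffic monitor='normal': P(compromised) = 0.5·0.3000 / (0.5·0.3000 + 0.8·0.7000) ≈ 0.2113
After the outbound-traffic monitor='anomaly': P(compromised) = 0.5·0.2113 / (0.5·0.2113 + 0.2·0.7887) ≈ 0.4011
After the outbound-traffic monitor='anomaly': P(compromised) = 0.5·0.4011 / (0.5·0.4011 + 0.2·0.5989) ≈ 0.6260
After the outbound-traffic monitor='anomaly': P(compromised) = 0.5·0.6260 / (0.5·0.6260 + 0.2·0.3740) ≈ 0.8071
After the outbound-traffic monitor='anomaly': P(compromised) = 0.5·0.8071 / (0.5·0.8071 + 0.2·0.1929) ≈ 0.9128
After the IDS='quiet': P(compromised) = 0.25·0.9128 / (0.25·0.9128 + 0.6·0.0872) ≈ 0.8134

0.813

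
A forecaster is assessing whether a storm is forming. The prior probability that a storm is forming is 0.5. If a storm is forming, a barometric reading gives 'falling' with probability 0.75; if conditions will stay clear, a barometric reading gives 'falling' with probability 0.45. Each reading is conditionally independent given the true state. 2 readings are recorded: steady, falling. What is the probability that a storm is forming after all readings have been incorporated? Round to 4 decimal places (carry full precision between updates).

0.4310

After 'steady': P(storm) = 0.25·0.5000 / (0.25·0.5000 + 0.55·0.5000) ≈ 0.3125
After 'falling': P(storm) = 0.75·0.3125 / (0.75·0.3125 + 0.45·0.6875) ≈ 0.4310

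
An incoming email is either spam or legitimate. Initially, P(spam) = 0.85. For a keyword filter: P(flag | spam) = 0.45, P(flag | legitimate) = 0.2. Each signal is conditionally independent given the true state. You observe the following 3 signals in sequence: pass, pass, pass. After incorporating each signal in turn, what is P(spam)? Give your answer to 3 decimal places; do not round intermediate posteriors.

Apply Bayes' rule sequentially, carrying P(spam) forward.
After 'pass': P(spam) = 0.55·0.8500 / (0.55·0.8500 + 0.8·0.1500) ≈ 0.7957
After 'pass': P(spam) = 0.55·0.7957 / (0.55·0.7957 + 0.8·0.2043) ≈ 0.7281
After 'pass': P(spam) = 0.55·0.7281 / (0.55·0.7281 + 0.8·0.2719) ≈ 0.6481

0.648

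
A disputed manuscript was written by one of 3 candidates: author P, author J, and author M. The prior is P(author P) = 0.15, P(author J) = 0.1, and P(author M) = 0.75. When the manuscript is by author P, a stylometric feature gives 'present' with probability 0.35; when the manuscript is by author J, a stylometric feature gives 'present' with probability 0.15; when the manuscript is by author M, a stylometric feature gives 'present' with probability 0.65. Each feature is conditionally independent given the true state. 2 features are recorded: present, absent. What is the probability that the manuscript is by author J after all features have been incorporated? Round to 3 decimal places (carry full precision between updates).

0.059

After 'present': normaliser = 0.35·0.1500 + 0.15·0.1000 + 0.65·0.7500; P(author P) ≈ 0.0946, P(author J) ≈ 0.0270, P(author M) ≈ 0.8784
After 'absent': normaliser = 0.65·0.0946 + 0.85·0.0270 + 0.35·0.8784; P(author P) ≈ 0.1569, P(author J) ≈ 0.0586, P(author M) ≈ 0.7845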